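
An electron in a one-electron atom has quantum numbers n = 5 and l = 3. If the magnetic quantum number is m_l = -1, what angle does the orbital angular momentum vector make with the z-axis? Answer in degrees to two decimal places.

|L|² = l(l+1)ℏ² = 12ℏ², so |L| = 2√3 ℏ.
L_z = m_l ℏ = −1ℏ.
cos θ = L_z/|L| = -1/√12, so θ ≈ 106.78°.

θ ≈ 106.78°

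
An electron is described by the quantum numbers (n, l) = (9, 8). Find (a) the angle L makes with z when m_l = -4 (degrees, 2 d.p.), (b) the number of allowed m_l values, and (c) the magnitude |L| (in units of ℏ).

For m_l = -4: cos θ = -4/√72, θ ≈ 118.13°.
There are 2l+1 = 17 values of m_l.
|L| = ℏ√(8·9) = 6√2 ℏ ≈ 8.485ℏ.

θ(m_l=-4) ≈ 118.13°; 17 values; |L| = 6√2 ℏ ≈ 8.485ℏ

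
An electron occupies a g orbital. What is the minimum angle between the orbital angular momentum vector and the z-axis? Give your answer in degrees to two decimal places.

θ_min ≈ 26.57°

For a g orbital, l = 4.
|L| = ℏ√(l(l+1)) = 2√5 ℏ.
The smallest angle corresponds to the largest L_z, i.e. m_l = l = 4, giving L_z = 4ℏ.
cos θ_min = 4/√20, so θ_min ≈ 26.57°.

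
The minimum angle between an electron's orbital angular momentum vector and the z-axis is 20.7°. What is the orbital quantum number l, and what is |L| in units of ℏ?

l = 7, |L| = 2√14 ℏ ≈ 7.483ℏ

cos θ_min = l/√(l(l+1)) = √(l/(l+1)), so l/(l+1) = cos²(20.7°) = 0.8751.
Solving: l = 7.
Then |L| = ℏ√(7·8) = 2√14 ℏ.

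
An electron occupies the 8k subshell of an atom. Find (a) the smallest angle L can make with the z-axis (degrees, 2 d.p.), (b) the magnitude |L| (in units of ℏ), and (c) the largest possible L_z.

For 8k, l = 7.
cos θ_min = 7/√56, so θ_min ≈ 20.70°.
|L| = ℏ√(7·8) = 2√14 ℏ ≈ 7.483ℏ.
L_z,max = lℏ = 7ℏ.

θ_min ≈ 20.70°; |L| = 2√14 ℏ ≈ 7.483ℏ; L_z,max = 7ℏ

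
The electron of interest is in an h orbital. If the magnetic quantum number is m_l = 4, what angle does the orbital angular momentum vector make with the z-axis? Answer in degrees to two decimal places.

θ ≈ 43.09°

An h state has l = 5.
|L| = √(l(l+1)) ℏ = √30 ℏ.
L_z = m_l ℏ = 4ℏ.
cos θ = L_z/|L| = 4/√30, so θ ≈ 43.09°.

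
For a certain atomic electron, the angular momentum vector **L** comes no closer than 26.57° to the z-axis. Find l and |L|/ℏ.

l = 4, |L| = 2√5 ℏ ≈ 4.472ℏ

cos θ_min = l/√(l(l+1)) = √(l/(l+1)), so l/(l+1) = cos²(26.57°) = 0.7999.
l = cos²θ/sin²θ ≈ 4.
Then |L| = ℏ√(4·5) = 2√5 ℏ.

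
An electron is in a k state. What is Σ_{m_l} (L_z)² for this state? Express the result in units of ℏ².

A k state has l = 7.
m_l runs from −7 to 7, i.e. {-7, -6, -5, -4, -3, -2, -1, 0, 1, 2, 3, 4, 5, 6, 7}.
Σ m_l² = l(l+1)(2l+1)/3 = 7·8·15/3 = 280.

Σ(L_z)² = 280 ℏ²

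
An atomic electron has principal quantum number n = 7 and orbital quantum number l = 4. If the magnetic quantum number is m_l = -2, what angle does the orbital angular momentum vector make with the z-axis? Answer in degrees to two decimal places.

θ ≈ 116.57°

|L| = ℏ√(l(l+1)) = 2√5 ℏ.
L_z = m_l ℏ = −2ℏ.
cos θ = L_z/|L| = -2/√20, so θ ≈ 116.57°.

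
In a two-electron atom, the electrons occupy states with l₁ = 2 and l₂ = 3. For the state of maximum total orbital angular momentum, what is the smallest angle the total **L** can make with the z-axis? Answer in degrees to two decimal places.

θ_min ≈ 24.09°

By the triangle rule, |l₁ − l₂| ≤ L ≤ l₁ + l₂.
So L can be 1, 2, 3, 4, 5.
The maximum is L = 5, with |L_tot| = ℏ√(5·6) = √30 ℏ.
The minimum angle with z is arccos(5/√30) ≈ 24.09°.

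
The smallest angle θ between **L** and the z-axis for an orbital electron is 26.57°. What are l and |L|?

l = 4, |L| = 2√5 ℏ ≈ 4.472ℏ

cos θ_min = l/√(l(l+1)) = √(l/(l+1)), so l/(l+1) = cos²(26.57°) = 0.7999.
l = cos²θ/sin²θ ≈ 4.
Then |L| = ℏ√(4·5) = 2√5 ℏ.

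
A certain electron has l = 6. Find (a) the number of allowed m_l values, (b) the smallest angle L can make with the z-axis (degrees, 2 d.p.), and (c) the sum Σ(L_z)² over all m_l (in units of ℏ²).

There are 2l+1 = 13 values of m_l.
cos θ_min = 6/√42, so θ_min ≈ 22.21°.
Σ m_l² = 182, so Σ(L_z)² = 182 ℏ².

13 values; θ_min ≈ 22.21°; Σ(L_z)² = 182 ℏ²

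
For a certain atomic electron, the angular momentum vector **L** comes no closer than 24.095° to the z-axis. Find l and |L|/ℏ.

l = 5, |L| = √30 ℏ ≈ 5.477ℏ

cos θ_min = l/√(l(l+1)) = √(l/(l+1)), so l/(l+1) = cos²(24.095°) = 0.8333.
Thus l = 0.8333/(1 − 0.8333) ≈ 5.
Then |L| = ℏ√(5·6) = √30 ℏ.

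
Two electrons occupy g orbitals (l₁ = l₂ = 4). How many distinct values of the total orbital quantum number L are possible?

9

Angular momentum addition gives L = |l₁ − l₂|, …, l₁ + l₂.
L ∈ {0, 1, 2, 3, 4, 5, 6, 7, 8}.
That is 9 values.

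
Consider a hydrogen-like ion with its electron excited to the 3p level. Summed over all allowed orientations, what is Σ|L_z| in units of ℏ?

Σ|L_z| = 2 ℏ

The 3p level has l = 1.
m_l ∈ {-1, 0, 1}.
Σ|m_l| = 2·1(1+1)/2 = 2.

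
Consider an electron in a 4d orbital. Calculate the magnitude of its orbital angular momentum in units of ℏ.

|L| = √6 ℏ ≈ 2.449ℏ

For 4d, l = 2.
|L| = ℏ√(l(l+1)) = ℏ√(2·3) = √6 ℏ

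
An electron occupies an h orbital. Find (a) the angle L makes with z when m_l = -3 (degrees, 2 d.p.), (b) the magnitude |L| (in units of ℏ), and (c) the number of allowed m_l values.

For an h orbital, l = 5.
For m_l = -3: cos θ = -3/√30, θ ≈ 123.21°.
|L| = ℏ√(5·6) = √30 ℏ ≈ 5.477ℏ.
There are 2l+1 = 11 values of m_l.

θ(m_l=-3) ≈ 123.21°; |L| = √30 ℏ ≈ 5.477ℏ; 11 values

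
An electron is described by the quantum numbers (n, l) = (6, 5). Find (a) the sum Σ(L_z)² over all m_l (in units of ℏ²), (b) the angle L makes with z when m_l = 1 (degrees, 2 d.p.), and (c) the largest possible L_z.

Σ m_l² = 110, so Σ(L_z)² = 110 ℏ².
For m_l = 1: cos θ = 1/√30, θ ≈ 79.48°.
L_z,max = lℏ = 5ℏ.

Σ(L_z)² = 110 ℏ²; θ(m_l=1) ≈ 79.48°; L_z,max = 5ℏ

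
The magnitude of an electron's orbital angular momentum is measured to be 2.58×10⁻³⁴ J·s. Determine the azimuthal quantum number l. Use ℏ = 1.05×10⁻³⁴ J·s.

l = 2

Dividing by ℏ: |L|/ℏ ≈ 2.457.
l(l+1) ≈ 2.457² ≈ 6.04, so l = 2.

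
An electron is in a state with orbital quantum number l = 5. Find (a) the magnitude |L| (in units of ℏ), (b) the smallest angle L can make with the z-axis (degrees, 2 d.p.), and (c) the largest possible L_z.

|L| = √30 ℏ ≈ 5.477ℏ; θ_min ≈ 24.09°; L_z,max = 5ℏ

|L| = ℏ√(5·6) = √30 ℏ ≈ 5.477ℏ.
cos θ_min = 5/√30, so θ_min ≈ 24.09°.
L_z,max = lℏ = 5ℏ.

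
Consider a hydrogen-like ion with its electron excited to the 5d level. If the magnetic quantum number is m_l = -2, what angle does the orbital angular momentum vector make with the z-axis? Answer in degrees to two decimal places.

θ ≈ 144.74°

The 5d level has l = 2.
|L| = ℏ√(l(l+1)) = √6 ℏ.
L_z = m_l ℏ = −2ℏ.
cos θ = L_z/|L| = -2/√6, so θ ≈ 144.74°.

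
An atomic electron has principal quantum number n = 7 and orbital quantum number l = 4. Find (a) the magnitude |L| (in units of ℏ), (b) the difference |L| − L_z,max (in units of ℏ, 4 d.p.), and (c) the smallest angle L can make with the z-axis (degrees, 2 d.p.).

|L| = ℏ√(4·5) = 2√5 ℏ ≈ 4.472ℏ.
|L| − L_z,max = (2√5 − 4)ℏ ≈ 0.4721ℏ.
cos θ_min = 4/√20, so θ_min ≈ 26.57°.

|L| = 2√5 ℏ ≈ 4.472ℏ; |L|−L_z,max ≈ 0.4721ℏ; θ_min ≈ 26.57°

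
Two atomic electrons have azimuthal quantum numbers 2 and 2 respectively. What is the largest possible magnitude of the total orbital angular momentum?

By the triangle rule, |l₁ − l₂| ≤ L ≤ l₁ + l₂.
Allowed values: L = 0, 1, 2, 3, 4.
The largest magnitude corresponds to L = 4: |L_tot| = ℏ√(4·5) = 2√5 ℏ.

|L_tot|_max = 2√5 ℏ ≈ 4.472ℏ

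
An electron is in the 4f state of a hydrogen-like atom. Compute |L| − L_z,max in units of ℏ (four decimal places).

The 4f subshell has l = 3.
|L| = 2√3 ℏ ≈ 3.4641ℏ, while L_z,max = lℏ = 3ℏ.
The difference is (2√3 − 3)ℏ ≈ 0.4641ℏ.

|L| − L_z,max ≈ 0.4641ℏ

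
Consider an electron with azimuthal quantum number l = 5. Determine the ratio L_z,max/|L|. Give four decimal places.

|L| = √30 ℏ ≈ 5.4772ℏ, while L_z,max = lℏ = 5ℏ.
L_z,max/|L| = 5/√30 = 0.9129.

L_z,max/|L| = 0.9129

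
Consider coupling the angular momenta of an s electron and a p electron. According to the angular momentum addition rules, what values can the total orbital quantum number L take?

L = 1

L runs from |0 − 1| = 1 to 0 + 1 = 1.
So L can be 1.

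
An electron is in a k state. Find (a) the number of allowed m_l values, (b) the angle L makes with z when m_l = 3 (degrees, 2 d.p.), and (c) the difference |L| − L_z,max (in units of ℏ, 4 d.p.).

15 values; θ(m_l=3) ≈ 66.37°; |L|−L_z,max ≈ 0.4833ℏ

A k state has l = 7.
There are 2l+1 = 15 values of m_l.
For m_l = 3: cos θ = 3/√56, θ ≈ 66.37°.
|L| − L_z,max = (2√14 − 7)ℏ ≈ 0.4833ℏ.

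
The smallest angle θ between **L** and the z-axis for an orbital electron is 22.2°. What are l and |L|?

l = 6, |L| = √42 ℏ ≈ 6.481ℏ

cos²θ_min = l/(l+1) = 0.8572.
Solving: l = 6.
Then |L| = ℏ√(6·7) = √42 ℏ.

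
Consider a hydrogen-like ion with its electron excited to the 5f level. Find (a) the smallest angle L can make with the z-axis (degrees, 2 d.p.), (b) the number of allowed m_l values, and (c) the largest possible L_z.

The 5f level has l = 3.
cos θ_min = 3/√12, so θ_min ≈ 30.00°.
There are 2l+1 = 7 values of m_l.
L_z,max = lℏ = 3ℏ.

θ_min ≈ 30.00°; 7 values; L_z,max = 3ℏ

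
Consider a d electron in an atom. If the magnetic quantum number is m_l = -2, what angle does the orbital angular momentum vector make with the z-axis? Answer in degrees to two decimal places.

For a d orbital, l = 2.
|L|² = l(l+1)ℏ² = 6ℏ², so |L| = √6 ℏ.
L_z = m_l ℏ = −2ℏ.
cos θ = L_z/|L| = -2/√6, so θ ≈ 144.74°.

θ ≈ 144.74°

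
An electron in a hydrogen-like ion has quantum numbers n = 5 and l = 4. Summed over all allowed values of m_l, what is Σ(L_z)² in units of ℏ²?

Σ(L_z)² = 60 ℏ²

m_l ∈ {-4, -3, -2, -1, 0, 1, 2, 3, 4}.
Summing m² from −4 to 4: Σ m_l² = 60.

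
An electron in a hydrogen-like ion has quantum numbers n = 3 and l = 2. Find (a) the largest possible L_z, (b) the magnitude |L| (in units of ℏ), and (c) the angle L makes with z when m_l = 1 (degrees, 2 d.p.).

L_z,max = lℏ = 2ℏ.
|L| = ℏ√(2·3) = √6 ℏ ≈ 2.449ℏ.
For m_l = 1: cos θ = 1/√6, θ ≈ 65.91°.

L_z,max = 2ℏ; |L| = √6 ℏ ≈ 2.449ℏ; θ(m_l=1) ≈ 65.91°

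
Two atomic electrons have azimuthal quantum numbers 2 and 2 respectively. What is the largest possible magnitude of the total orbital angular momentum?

By the triangle rule, |l₁ − l₂| ≤ L ≤ l₁ + l₂.
L ∈ {0, 1, 2, 3, 4}.
The largest magnitude corresponds to L = 4: |L_tot| = ℏ√(4·5) = 2√5 ℏ.

|L_tot|_max = 2√5 ℏ ≈ 4.472ℏ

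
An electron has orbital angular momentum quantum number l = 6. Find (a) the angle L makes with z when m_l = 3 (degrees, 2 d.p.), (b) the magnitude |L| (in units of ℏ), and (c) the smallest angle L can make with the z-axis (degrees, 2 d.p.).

For m_l = 3: cos θ = 3/√42, θ ≈ 62.42°.
|L| = ℏ√(6·7) = √42 ℏ ≈ 6.481ℏ.
cos θ_min = 6/√42, so θ_min ≈ 22.21°.

θ(m_l=3) ≈ 62.42°; |L| = √42 ℏ ≈ 6.481ℏ; θ_min ≈ 22.21°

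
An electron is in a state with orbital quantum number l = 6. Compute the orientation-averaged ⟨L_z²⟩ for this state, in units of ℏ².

m_l ∈ {-6, -5, -4, -3, -2, -1, 0, 1, 2, 3, 4, 5, 6}.
⟨L_z²⟩ = ℏ²·l(l+1)/3 = 14ℏ².

⟨L_z²⟩ = 14 ℏ²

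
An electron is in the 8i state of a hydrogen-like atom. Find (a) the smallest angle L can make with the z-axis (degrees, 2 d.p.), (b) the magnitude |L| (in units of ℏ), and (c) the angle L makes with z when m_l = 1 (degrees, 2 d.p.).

For 8i, l = 6.
cos θ_min = 6/√42, so θ_min ≈ 22.21°.
|L| = ℏ√(6·7) = √42 ℏ ≈ 6.481ℏ.
For m_l = 1: cos θ = 1/√42, θ ≈ 81.12°.

θ_min ≈ 22.21°; |L| = √42 ℏ ≈ 6.481ℏ; θ(m_l=1) ≈ 81.12°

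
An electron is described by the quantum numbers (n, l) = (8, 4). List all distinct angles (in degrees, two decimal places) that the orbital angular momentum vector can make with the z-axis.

|L| = ℏ√(l(l+1)) = 2√5 ℏ.
cos θ = m_l/√20 for each m_l ∈ {-4, -3, -2, -1, 0, 1, 2, 3, 4}.

θ ∈ {26.57°, 47.87°, 63.43°, 77.08°, 90.00°, 102.92°, 116.57°, 132.13°, 153.43°}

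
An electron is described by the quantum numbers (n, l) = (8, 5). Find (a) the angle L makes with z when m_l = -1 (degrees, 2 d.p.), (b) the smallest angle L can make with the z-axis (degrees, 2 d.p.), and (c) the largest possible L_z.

θ(m_l=-1) ≈ 100.52°; θ_min ≈ 24.09°; L_z,max = 5ℏ

For m_l = -1: cos θ = -1/√30, θ ≈ 100.52°.
cos θ_min = 5/√30, so θ_min ≈ 24.09°.
L_z,max = lℏ = 5ℏ.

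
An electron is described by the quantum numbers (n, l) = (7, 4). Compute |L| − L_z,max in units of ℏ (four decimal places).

|L| − L_z,max ≈ 0.4721ℏ

|L| = 2√5 ℏ ≈ 4.4721ℏ, while L_z,max = lℏ = 4ℏ.
The difference is (2√5 − 4)ℏ ≈ 0.4721ℏ.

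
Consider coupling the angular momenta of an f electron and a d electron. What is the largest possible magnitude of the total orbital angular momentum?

The total orbital quantum number L ranges from |l₁ − l₂| to l₁ + l₂ in integer steps.
So L can be 1, 2, 3, 4, 5.
The largest magnitude corresponds to L = 5: |L_tot| = ℏ√(5·6) = √30 ℏ.

|L_tot|_max = √30 ℏ ≈ 5.477ℏ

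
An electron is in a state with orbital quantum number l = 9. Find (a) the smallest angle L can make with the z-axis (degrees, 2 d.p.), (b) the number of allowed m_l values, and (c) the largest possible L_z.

cos θ_min = 9/√90, so θ_min ≈ 18.43°.
There are 2l+1 = 19 values of m_l.
L_z,max = lℏ = 9ℏ.

θ_min ≈ 18.43°; 19 values; L_z,max = 9ℏ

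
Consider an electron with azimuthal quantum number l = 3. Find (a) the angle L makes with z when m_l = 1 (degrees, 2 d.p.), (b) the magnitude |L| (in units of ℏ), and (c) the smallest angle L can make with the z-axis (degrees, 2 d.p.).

θ(m_l=1) ≈ 73.22°; |L| = 2√3 ℏ ≈ 3.464ℏ; θ_min ≈ 30.00°

For m_l = 1: cos θ = 1/√12, θ ≈ 73.22°.
|L| = ℏ√(3·4) = 2√3 ℏ ≈ 3.464ℏ.
cos θ_min = 3/√12, so θ_min ≈ 30.00°.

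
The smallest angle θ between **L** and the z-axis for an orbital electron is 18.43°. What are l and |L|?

At minimum angle, m_l = l, so cos θ = l/√(l(l+1)); cos²θ = l/(l+1) = 0.9001.
Solving: l = 9.
Then |L| = ℏ√(9·10) = 3√10 ℏ.

l = 9, |L| = 3√10 ℏ ≈ 9.487ℏ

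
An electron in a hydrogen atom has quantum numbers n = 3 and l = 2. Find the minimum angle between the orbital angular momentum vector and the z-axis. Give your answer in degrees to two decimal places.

θ_min ≈ 35.26°

|L| = ℏ√(l(l+1)) = √6 ℏ.
The smallest angle corresponds to the largest L_z, i.e. m_l = l = 2, giving L_z = 2ℏ.
cos θ_min = 2/√6, so θ_min ≈ 35.26°.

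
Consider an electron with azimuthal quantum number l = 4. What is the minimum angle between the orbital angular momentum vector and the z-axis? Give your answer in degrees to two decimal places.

|L|² = l(l+1)ℏ² = 20ℏ², so |L| = 2√5 ℏ.
The smallest angle corresponds to the largest L_z, i.e. m_l = l = 4, giving L_z = 4ℏ.
cos θ_min = 4/√20, so θ_min ≈ 26.57°.

θ_min ≈ 26.57°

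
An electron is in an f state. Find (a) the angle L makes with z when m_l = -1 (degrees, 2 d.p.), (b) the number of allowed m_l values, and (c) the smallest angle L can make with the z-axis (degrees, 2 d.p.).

The letter f corresponds to l = 3.
For m_l = -1: cos θ = -1/√12, θ ≈ 106.78°.
There are 2l+1 = 7 values of m_l.
cos θ_min = 3/√12, so θ_min ≈ 30.00°.

θ(m_l=-1) ≈ 106.78°; 7 values; θ_min ≈ 30.00°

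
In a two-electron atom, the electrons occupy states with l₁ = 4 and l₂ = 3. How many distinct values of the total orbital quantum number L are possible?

By the triangle rule, |l₁ − l₂| ≤ L ≤ l₁ + l₂.
So L can be 1, 2, 3, 4, 5, 6, 7.
That is 7 values.

7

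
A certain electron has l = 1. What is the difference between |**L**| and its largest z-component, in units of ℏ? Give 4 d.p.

|L| − L_z,max ≈ 0.4142ℏ

|L| = √2 ℏ ≈ 1.4142ℏ, while L_z,max = lℏ = 1ℏ.
The difference is (√2 − 1)ℏ ≈ 0.4142ℏ.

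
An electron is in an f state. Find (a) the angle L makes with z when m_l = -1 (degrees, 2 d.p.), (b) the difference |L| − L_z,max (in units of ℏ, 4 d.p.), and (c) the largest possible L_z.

The letter f corresponds to l = 3.
For m_l = -1: cos θ = -1/√12, θ ≈ 106.78°.
|L| − L_z,max = (2√3 − 3)ℏ ≈ 0.4641ℏ.
L_z,max = lℏ = 3ℏ.

θ(m_l=-1) ≈ 106.78°; |L|−L_z,max ≈ 0.4641ℏ; L_z,max = 3ℏ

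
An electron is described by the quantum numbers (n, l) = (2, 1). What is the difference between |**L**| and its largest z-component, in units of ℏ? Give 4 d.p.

|L| − L_z,max ≈ 0.4142ℏ

|L| = √2 ℏ ≈ 1.4142ℏ, while L_z,max = lℏ = 1ℏ.
The difference is (√2 − 1)ℏ ≈ 0.4142ℏ.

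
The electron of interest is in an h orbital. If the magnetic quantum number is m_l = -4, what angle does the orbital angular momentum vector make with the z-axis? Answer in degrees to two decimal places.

θ ≈ 136.91°

For an h orbital, l = 5.
|L| = √(l(l+1)) ℏ = √30 ℏ.
L_z = m_l ℏ = −4ℏ.
cos θ = L_z/|L| = -4/√30, so θ ≈ 136.91°.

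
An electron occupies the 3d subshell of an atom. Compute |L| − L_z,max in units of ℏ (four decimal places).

|L| − L_z,max ≈ 0.4495ℏ

3d means n = 3, l = 2.
|L| = √6 ℏ ≈ 2.4495ℏ, while L_z,max = lℏ = 2ℏ.
The difference is (√6 − 2)ℏ ≈ 0.4495ℏ.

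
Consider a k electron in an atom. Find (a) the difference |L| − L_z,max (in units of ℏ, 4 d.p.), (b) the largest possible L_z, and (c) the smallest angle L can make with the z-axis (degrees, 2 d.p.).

|L|−L_z,max ≈ 0.4833ℏ; L_z,max = 7ℏ; θ_min ≈ 20.70°

The letter k corresponds to l = 7.
|L| − L_z,max = (2√14 − 7)ℏ ≈ 0.4833ℏ.
L_z,max = lℏ = 7ℏ.
cos θ_min = 7/√56, so θ_min ≈ 20.70°.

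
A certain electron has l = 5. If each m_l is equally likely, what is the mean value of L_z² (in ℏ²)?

⟨L_z²⟩ = 10 ℏ²

m_l runs from −5 to 5, i.e. {-5, -4, -3, -2, -1, 0, 1, 2, 3, 4, 5}.
Average of L_z² over 11 states: 110/11 ℏ² = 10 ℏ².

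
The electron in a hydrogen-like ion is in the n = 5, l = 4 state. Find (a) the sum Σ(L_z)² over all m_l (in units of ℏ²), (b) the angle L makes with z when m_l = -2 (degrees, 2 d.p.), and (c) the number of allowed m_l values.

Σ(L_z)² = 60 ℏ²; θ(m_l=-2) ≈ 116.57°; 9 values

Σ m_l² = 60, so Σ(L_z)² = 60 ℏ².
For m_l = -2: cos θ = -2/√20, θ ≈ 116.57°.
There are 2l+1 = 9 values of m_l.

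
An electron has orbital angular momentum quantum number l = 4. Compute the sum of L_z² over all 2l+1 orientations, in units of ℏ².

The allowed m_l values are -4, -3, -2, -1, 0, 1, 2, 3, 4.
Summing m² from −4 to 4: Σ m_l² = 60.

Σ(L_z)² = 60 ℏ²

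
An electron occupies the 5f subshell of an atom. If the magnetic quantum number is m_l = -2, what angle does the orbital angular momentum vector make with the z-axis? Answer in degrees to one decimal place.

For 5f, l = 3.
|L| = ℏ√(l(l+1)) = 2√3 ℏ.
L_z = m_l ℏ = −2ℏ.
cos θ = L_z/|L| = -2/√12, so θ ≈ 125.3°.

θ ≈ 125.3°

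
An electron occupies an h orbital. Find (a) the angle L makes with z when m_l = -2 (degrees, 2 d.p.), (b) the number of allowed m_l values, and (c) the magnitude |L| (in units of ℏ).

θ(m_l=-2) ≈ 111.42°; 11 values; |L| = √30 ℏ ≈ 5.477ℏ

The letter h corresponds to l = 5.
For m_l = -2: cos θ = -2/√30, θ ≈ 111.42°.
There are 2l+1 = 11 values of m_l.
|L| = ℏ√(5·6) = √30 ℏ ≈ 5.477ℏ.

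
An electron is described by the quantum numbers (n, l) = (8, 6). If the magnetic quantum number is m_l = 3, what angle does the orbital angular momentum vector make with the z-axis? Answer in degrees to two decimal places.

θ ≈ 62.42°

|L|² = l(l+1)ℏ² = 42ℏ², so |L| = √42 ℏ.
L_z = m_l ℏ = 3ℏ.
cos θ = L_z/|L| = 3/√42, so θ ≈ 62.42°.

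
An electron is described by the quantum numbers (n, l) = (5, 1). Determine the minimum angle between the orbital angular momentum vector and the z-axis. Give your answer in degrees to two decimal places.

θ_min ≈ 45.00°

|L| = ℏ√(l(l+1)) = √2 ℏ.
The smallest angle corresponds to the largest L_z, i.e. m_l = l = 1, giving L_z = 1ℏ.
cos θ_min = 1/√2, so θ_min ≈ 45.00°.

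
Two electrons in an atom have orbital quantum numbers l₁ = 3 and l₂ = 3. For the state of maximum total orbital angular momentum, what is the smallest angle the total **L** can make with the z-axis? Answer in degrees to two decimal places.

L runs from |3 − 3| = 0 to 3 + 3 = 6.
L ∈ {0, 1, 2, 3, 4, 5, 6}.
The maximum is L = 6, with |L_tot| = ℏ√(6·7) = √42 ℏ.
The minimum angle with z is arccos(6/√42) ≈ 22.21°.

θ_min ≈ 22.21°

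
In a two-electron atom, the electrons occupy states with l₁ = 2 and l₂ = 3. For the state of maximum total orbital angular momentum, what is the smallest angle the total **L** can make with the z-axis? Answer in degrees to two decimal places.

L runs from |2 − 3| = 1 to 2 + 3 = 5.
Allowed values: L = 1, 2, 3, 4, 5.
The maximum is L = 5, with |L_tot| = ℏ√(5·6) = √30 ℏ.
The minimum angle with z is arccos(5/√30) ≈ 24.09°.

θ_min ≈ 24.09°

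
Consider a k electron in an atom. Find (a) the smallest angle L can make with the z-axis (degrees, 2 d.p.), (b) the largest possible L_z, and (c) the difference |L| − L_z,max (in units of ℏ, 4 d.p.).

K corresponds to l = 7.
cos θ_min = 7/√56, so θ_min ≈ 20.70°.
L_z,max = lℏ = 7ℏ.
|L| − L_z,max = (2√14 − 7)ℏ ≈ 0.4833ℏ.

θ_min ≈ 20.70°; L_z,max = 7ℏ; |L|−L_z,max ≈ 0.4833ℏ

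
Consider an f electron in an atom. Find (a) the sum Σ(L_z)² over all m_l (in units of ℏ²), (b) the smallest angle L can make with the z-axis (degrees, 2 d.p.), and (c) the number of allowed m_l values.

An f state has l = 3.
Σ m_l² = 28, so Σ(L_z)² = 28 ℏ².
cos θ_min = 3/√12, so θ_min ≈ 30.00°.
There are 2l+1 = 7 values of m_l.

Σ(L_z)² = 28 ℏ²; θ_min ≈ 30.00°; 7 values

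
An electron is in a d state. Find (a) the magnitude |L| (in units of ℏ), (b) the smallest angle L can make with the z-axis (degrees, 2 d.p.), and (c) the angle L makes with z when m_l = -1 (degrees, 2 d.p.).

A d state has l = 2.
|L| = ℏ√(2·3) = √6 ℏ ≈ 2.449ℏ.
cos θ_min = 2/√6, so θ_min ≈ 35.26°.
For m_l = -1: cos θ = -1/√6, θ ≈ 114.09°.

|L| = √6 ℏ ≈ 2.449ℏ; θ_min ≈ 35.26°; θ(m_l=-1) ≈ 114.09°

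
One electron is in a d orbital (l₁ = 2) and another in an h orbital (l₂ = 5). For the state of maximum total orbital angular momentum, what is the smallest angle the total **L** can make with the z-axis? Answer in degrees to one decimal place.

θ_min ≈ 20.7°

By the triangle rule, |l₁ − l₂| ≤ L ≤ l₁ + l₂.
Allowed values: L = 3, 4, 5, 6, 7.
The maximum is L = 7, with |L_tot| = ℏ√(7·8) = 2√14 ℏ.
The minimum angle with z is arccos(7/√56) ≈ 20.7°.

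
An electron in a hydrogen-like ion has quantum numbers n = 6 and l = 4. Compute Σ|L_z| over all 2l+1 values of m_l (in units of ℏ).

m_l runs from −4 to 4, i.e. {-4, -3, -2, -1, 0, 1, 2, 3, 4}.
Σ|m_l| = 2(1+2+…+4) = 20.

Σ|L_z| = 20 ℏ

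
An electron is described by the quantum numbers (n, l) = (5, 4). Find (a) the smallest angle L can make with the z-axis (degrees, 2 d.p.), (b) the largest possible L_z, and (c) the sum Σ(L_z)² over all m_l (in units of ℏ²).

cos θ_min = 4/√20, so θ_min ≈ 26.57°.
L_z,max = lℏ = 4ℏ.
Σ m_l² = 60, so Σ(L_z)² = 60 ℏ².

θ_min ≈ 26.57°; L_z,max = 4ℏ; Σ(L_z)² = 60 ℏ²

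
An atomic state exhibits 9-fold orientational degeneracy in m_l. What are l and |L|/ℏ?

9 = 2l + 1, so l = (9−1)/2 = 4.
Then |L| = √(l(l+1)) ℏ = 2√5 ℏ.

l = 4, |L| = 2√5 ℏ ≈ 4.472ℏ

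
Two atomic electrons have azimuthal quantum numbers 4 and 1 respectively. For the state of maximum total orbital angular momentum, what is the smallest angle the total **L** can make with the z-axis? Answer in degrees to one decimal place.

By the triangle rule, |l₁ − l₂| ≤ L ≤ l₁ + l₂.
Allowed values: L = 3, 4, 5.
The maximum is L = 5, with |L_tot| = ℏ√(5·6) = √30 ℏ.
The minimum angle with z is arccos(5/√30) ≈ 24.1°.

θ_min ≈ 24.1°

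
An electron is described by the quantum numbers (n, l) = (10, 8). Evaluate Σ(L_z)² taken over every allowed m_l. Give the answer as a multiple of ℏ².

Σ(L_z)² = 408 ℏ²

The allowed m_l values are -8, -7, -6, -5, -4, -3, -2, -1, 0, 1, 2, 3, 4, 5, 6, 7, 8.
Σ m_l² = l(l+1)(2l+1)/3 = 8·9·17/3 = 408.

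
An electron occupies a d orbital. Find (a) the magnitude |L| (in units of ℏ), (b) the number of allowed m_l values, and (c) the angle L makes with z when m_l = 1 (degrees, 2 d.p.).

|L| = √6 ℏ ≈ 2.449ℏ; 5 values; θ(m_l=1) ≈ 65.91°

A d state has l = 2.
|L| = ℏ√(2·3) = √6 ℏ ≈ 2.449ℏ.
There are 2l+1 = 5 values of m_l.
For m_l = 1: cos θ = 1/√6, θ ≈ 65.91°.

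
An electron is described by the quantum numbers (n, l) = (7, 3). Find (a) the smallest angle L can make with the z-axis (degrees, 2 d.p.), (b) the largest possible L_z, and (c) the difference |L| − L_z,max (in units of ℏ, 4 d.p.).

cos θ_min = 3/√12, so θ_min ≈ 30.00°.
L_z,max = lℏ = 3ℏ.
|L| − L_z,max = (2√3 − 3)ℏ ≈ 0.4641ℏ.

θ_min ≈ 30.00°; L_z,max = 3ℏ; |L|−L_z,max ≈ 0.4641ℏ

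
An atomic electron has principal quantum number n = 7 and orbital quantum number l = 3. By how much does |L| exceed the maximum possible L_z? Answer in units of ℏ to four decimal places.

|L| − L_z,max ≈ 0.4641ℏ

|L| = 2√3 ℏ ≈ 3.4641ℏ, while L_z,max = lℏ = 3ℏ.
The difference is (2√3 − 3)ℏ ≈ 0.4641ℏ.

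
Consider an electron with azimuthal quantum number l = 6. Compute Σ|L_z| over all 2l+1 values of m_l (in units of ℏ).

The allowed m_l values are -6, -5, -4, -3, -2, -1, 0, 1, 2, 3, 4, 5, 6.
Σ|m_l| = l(l+1) = 42.

Σ|L_z| = 42 ℏ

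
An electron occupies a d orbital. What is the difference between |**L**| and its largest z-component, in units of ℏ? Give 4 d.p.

For a d orbital, l = 2.
|L| = √6 ℏ ≈ 2.4495ℏ, while L_z,max = lℏ = 2ℏ.
The difference is (√6 − 2)ℏ ≈ 0.4495ℏ.

|L| − L_z,max ≈ 0.4495ℏ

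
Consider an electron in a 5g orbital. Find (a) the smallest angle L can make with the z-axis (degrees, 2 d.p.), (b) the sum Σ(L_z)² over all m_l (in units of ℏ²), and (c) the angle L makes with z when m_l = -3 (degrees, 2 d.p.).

θ_min ≈ 26.57°; Σ(L_z)² = 60 ℏ²; θ(m_l=-3) ≈ 132.13°

5g means n = 5, l = 4.
cos θ_min = 4/√20, so θ_min ≈ 26.57°.
Σ m_l² = 60, so Σ(L_z)² = 60 ℏ².
For m_l = -3: cos θ = -3/√20, θ ≈ 132.13°.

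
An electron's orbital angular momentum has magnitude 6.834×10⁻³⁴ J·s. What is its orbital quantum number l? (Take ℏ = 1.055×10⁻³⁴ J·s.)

Dividing by ℏ: |L|/ℏ ≈ 6.478.
Set l(l+1) = 41.96; the integer solution is l = 6.

l = 6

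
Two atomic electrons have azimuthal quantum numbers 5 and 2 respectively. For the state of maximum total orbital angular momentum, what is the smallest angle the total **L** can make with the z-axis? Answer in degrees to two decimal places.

By the triangle rule, |l₁ − l₂| ≤ L ≤ l₁ + l₂.
L ∈ {3, 4, 5, 6, 7}.
The maximum is L = 7, with |L_tot| = ℏ√(7·8) = 2√14 ℏ.
The minimum angle with z is arccos(7/√56) ≈ 20.70°.

θ_min ≈ 20.70°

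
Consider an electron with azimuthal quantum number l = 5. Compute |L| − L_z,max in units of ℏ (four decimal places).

|L| − L_z,max ≈ 0.4772ℏ

|L| = √30 ℏ ≈ 5.4772ℏ, while L_z,max = lℏ = 5ℏ.
The difference is (√30 − 5)ℏ ≈ 0.4772ℏ.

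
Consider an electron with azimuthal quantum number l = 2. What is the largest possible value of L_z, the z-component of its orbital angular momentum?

L_z = m_l ℏ with m_l ∈ {−2, …, 2}; the maximum is m_l = 2.

L_z,max = 2ℏ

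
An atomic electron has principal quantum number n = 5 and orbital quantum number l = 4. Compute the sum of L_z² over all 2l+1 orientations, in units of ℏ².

Σ(L_z)² = 60 ℏ²

m_l runs from −4 to 4, i.e. {-4, -3, -2, -1, 0, 1, 2, 3, 4}.
Σ m_l² = 2·(1 + 4 + 9 + 16) = 60.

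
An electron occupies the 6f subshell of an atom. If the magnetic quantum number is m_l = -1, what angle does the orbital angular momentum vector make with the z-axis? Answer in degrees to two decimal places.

The 6f subshell has l = 3.
|L| = ℏ√(l(l+1)) = 2√3 ℏ.
L_z = m_l ℏ = −1ℏ.
cos θ = L_z/|L| = -1/√12, so θ ≈ 106.78°.

θ ≈ 106.78°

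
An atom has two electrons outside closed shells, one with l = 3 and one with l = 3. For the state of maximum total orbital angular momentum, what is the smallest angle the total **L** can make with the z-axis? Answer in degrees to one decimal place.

θ_min ≈ 22.2°

Angular momentum addition gives L = |l₁ − l₂|, …, l₁ + l₂.
L ∈ {0, 1, 2, 3, 4, 5, 6}.
The maximum is L = 6, with |L_tot| = ℏ√(6·7) = √42 ℏ.
The minimum angle with z is arccos(6/√42) ≈ 22.2°.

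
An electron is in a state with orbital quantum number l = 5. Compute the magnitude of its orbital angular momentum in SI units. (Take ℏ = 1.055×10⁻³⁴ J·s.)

|L| = ℏ√(l(l+1)) = ℏ√(5·6) = √30 ℏ
Numerically, |L| = 5.477 × (1.055×10⁻³⁴ J·s) = 5.778×10⁻³⁴ J·s.

|L| = 5.778×10⁻³⁴ J·s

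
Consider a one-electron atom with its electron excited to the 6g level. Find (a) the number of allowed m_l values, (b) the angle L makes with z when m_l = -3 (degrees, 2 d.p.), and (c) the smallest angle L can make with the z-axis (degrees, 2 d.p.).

9 values; θ(m_l=-3) ≈ 132.13°; θ_min ≈ 26.57°

The 6g level has l = 4.
There are 2l+1 = 9 values of m_l.
For m_l = -3: cos θ = -3/√20, θ ≈ 132.13°.
cos θ_min = 4/√20, so θ_min ≈ 26.57°.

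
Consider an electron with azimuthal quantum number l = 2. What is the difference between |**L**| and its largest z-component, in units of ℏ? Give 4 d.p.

|L| = √6 ℏ ≈ 2.4495ℏ, while L_z,max = lℏ = 2ℏ.
The difference is (√6 − 2)ℏ ≈ 0.4495ℏ.

|L| − L_z,max ≈ 0.4495ℏ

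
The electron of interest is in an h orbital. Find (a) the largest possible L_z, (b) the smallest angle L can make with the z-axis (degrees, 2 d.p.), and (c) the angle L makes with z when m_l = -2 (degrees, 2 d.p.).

L_z,max = 5ℏ; θ_min ≈ 24.09°; θ(m_l=-2) ≈ 111.42°

For an h orbital, l = 5.
L_z,max = lℏ = 5ℏ.
cos θ_min = 5/√30, so θ_min ≈ 24.09°.
For m_l = -2: cos θ = -2/√30, θ ≈ 111.42°.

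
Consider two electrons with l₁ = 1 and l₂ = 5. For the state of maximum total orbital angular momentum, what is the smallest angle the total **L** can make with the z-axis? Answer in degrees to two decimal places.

θ_min ≈ 22.21°

The total orbital quantum number L ranges from |l₁ − l₂| to l₁ + l₂ in integer steps.
Allowed values: L = 4, 5, 6.
The maximum is L = 6, with |L_tot| = ℏ√(6·7) = √42 ℏ.
The minimum angle with z is arccos(6/√42) ≈ 22.21°.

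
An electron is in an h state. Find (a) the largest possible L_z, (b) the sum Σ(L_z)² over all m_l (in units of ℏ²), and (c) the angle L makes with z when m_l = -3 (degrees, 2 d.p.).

An h state has l = 5.
L_z,max = lℏ = 5ℏ.
Σ m_l² = 110, so Σ(L_z)² = 110 ℏ².
For m_l = -3: cos θ = -3/√30, θ ≈ 123.21°.

L_z,max = 5ℏ; Σ(L_z)² = 110 ℏ²; θ(m_l=-3) ≈ 123.21°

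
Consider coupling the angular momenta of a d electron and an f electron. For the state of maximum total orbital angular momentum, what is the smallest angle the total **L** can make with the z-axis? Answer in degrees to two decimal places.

θ_min ≈ 24.09°

By the triangle rule, |l₁ − l₂| ≤ L ≤ l₁ + l₂.
L ∈ {1, 2, 3, 4, 5}.
The maximum is L = 5, with |L_tot| = ℏ√(5·6) = √30 ℏ.
The minimum angle with z is arccos(5/√30) ≈ 24.09°.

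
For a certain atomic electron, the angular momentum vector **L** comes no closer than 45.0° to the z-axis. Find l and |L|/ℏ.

l = 1, |L| = √2 ℏ ≈ 1.414ℏ

cos θ_min = l/√(l(l+1)) = √(l/(l+1)), so l/(l+1) = cos²(45.0°) = 0.5000.
Thus l = 0.5000/(1 − 0.5000) ≈ 1.
Then |L| = ℏ√(1·2) = √2 ℏ.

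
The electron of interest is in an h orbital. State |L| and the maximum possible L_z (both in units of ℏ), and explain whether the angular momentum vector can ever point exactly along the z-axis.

No: L_z,max = 5ℏ < |L| = √30 ℏ ≈ 5.477ℏ

The letter h corresponds to l = 5.
|L| = √30 ℏ ≈ 5.4772ℏ, while L_z,max = lℏ = 5ℏ.
Since |L| > L_z,max, the vector can never point exactly along z; the closest it comes is θ_min = arccos(5/√30) ≈ 24.1°.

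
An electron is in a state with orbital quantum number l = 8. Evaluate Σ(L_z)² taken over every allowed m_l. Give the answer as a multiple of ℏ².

Σ(L_z)² = 408 ℏ²

m_l ∈ {-8, -7, -6, -5, -4, -3, -2, -1, 0, 1, 2, 3, 4, 5, 6, 7, 8}.
Σ m_l² = l(l+1)(2l+1)/3 = 8·9·17/3 = 408.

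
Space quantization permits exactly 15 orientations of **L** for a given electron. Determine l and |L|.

l = 7, |L| = 2√14 ℏ ≈ 7.483ℏ

2l + 1 = 15 ⇒ l = 7.
|L| = ℏ√(l(l+1)) = ℏ√(7·8) = 2√14 ℏ.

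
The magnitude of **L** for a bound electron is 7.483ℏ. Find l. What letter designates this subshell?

l = 7 (k orbital)

Since |L|² = l(l+1)ℏ², l(l+1) = 56.
The positive root is l = 7.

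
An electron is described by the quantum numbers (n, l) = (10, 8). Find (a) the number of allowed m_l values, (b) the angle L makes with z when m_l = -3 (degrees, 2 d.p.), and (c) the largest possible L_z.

17 values; θ(m_l=-3) ≈ 110.70°; L_z,max = 8ℏ

There are 2l+1 = 17 values of m_l.
For m_l = -3: cos θ = -3/√72, θ ≈ 110.70°.
L_z,max = lℏ = 8ℏ.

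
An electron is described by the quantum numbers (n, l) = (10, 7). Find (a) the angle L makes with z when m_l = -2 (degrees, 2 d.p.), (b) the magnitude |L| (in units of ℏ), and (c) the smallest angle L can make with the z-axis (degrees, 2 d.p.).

For m_l = -2: cos θ = -2/√56, θ ≈ 105.50°.
|L| = ℏ√(7·8) = 2√14 ℏ ≈ 7.483ℏ.
cos θ_min = 7/√56, so θ_min ≈ 20.70°.

θ(m_l=-2) ≈ 105.50°; |L| = 2√14 ℏ ≈ 7.483ℏ; θ_min ≈ 20.70°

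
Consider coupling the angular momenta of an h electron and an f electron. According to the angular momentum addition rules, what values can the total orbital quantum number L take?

Angular momentum addition gives L = |l₁ − l₂|, …, l₁ + l₂.
L ∈ {2, 3, 4, 5, 6, 7, 8}.

L = 2, 3, 4, 5, 6, 7, 8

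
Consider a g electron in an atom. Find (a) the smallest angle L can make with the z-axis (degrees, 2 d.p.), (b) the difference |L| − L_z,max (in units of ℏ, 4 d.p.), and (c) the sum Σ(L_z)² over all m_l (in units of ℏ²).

For a g orbital, l = 4.
cos θ_min = 4/√20, so θ_min ≈ 26.57°.
|L| − L_z,max = (2√5 − 4)ℏ ≈ 0.4721ℏ.
Σ m_l² = 60, so Σ(L_z)² = 60 ℏ².

θ_min ≈ 26.57°; |L|−L_z,max ≈ 0.4721ℏ; Σ(L_z)² = 60 ℏ²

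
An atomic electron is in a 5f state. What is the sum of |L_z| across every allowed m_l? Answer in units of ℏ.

For 5f, l = 3.
m_l runs from −3 to 3, i.e. {-3, -2, -1, 0, 1, 2, 3}.
Σ|m_l| = 2(1+2+…+3) = 12.

Σ|L_z| = 12 ℏ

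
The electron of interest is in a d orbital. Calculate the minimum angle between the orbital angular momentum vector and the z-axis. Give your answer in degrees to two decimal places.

For a d orbital, l = 2.
|L| = √(l(l+1)) ℏ = √6 ℏ.
The smallest angle corresponds to the largest L_z, i.e. m_l = l = 2, giving L_z = 2ℏ.
cos θ_min = 2/√6, so θ_min ≈ 35.26°.

θ_min ≈ 35.26°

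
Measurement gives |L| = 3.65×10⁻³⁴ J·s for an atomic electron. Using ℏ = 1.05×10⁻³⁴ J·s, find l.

Dividing by ℏ: |L|/ℏ ≈ 3.476.
Set l(l+1) = 12.08; the integer solution is l = 3.

l = 3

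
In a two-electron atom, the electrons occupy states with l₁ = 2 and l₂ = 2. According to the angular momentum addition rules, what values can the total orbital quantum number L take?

By the triangle rule, |l₁ − l₂| ≤ L ≤ l₁ + l₂.
So L can be 0, 1, 2, 3, 4.

L = 0, 1, 2, 3, 4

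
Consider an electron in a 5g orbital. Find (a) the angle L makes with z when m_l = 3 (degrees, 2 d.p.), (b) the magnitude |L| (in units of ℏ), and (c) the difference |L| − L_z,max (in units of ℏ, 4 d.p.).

The 5g subshell has l = 4.
For m_l = 3: cos θ = 3/√20, θ ≈ 47.87°.
|L| = ℏ√(4·5) = 2√5 ℏ ≈ 4.472ℏ.
|L| − L_z,max = (2√5 − 4)ℏ ≈ 0.4721ℏ.

θ(m_l=3) ≈ 47.87°; |L| = 2√5 ℏ ≈ 4.472ℏ; |L|−L_z,max ≈ 0.4721ℏ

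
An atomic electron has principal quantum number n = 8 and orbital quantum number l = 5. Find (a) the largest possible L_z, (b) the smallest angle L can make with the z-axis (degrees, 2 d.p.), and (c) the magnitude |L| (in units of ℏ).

L_z,max = 5ℏ; θ_min ≈ 24.09°; |L| = √30 ℏ ≈ 5.477ℏ

L_z,max = lℏ = 5ℏ.
cos θ_min = 5/√30, so θ_min ≈ 24.09°.
|L| = ℏ√(5·6) = √30 ℏ ≈ 5.477ℏ.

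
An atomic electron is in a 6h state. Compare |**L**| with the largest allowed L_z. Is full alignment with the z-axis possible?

No: L_z,max = 5ℏ < |L| = √30 ℏ ≈ 5.477ℏ

6h means n = 6, l = 5.
|L| = √30 ℏ ≈ 5.4772ℏ, while L_z,max = lℏ = 5ℏ.
Since |L| > L_z,max, the vector can never point exactly along z; the closest it comes is θ_min = arccos(5/√30) ≈ 24.1°.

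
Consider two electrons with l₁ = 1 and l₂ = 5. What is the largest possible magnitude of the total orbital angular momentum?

|L_tot|_max = √42 ℏ ≈ 6.481ℏ

The total orbital quantum number L ranges from |l₁ − l₂| to l₁ + l₂ in integer steps.
Allowed values: L = 4, 5, 6.
The largest magnitude corresponds to L = 6: |L_tot| = ℏ√(6·7) = √42 ℏ.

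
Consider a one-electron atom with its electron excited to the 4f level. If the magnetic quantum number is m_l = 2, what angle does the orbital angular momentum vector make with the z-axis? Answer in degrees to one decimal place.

θ ≈ 54.7°

The 4f level has l = 3.
|L| = √(l(l+1)) ℏ = 2√3 ℏ.
L_z = m_l ℏ = 2ℏ.
cos θ = L_z/|L| = 2/√12, so θ ≈ 54.7°.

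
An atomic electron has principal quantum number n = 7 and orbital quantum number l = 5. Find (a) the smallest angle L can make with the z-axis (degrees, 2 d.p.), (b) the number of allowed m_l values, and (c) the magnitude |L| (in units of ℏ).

cos θ_min = 5/√30, so θ_min ≈ 24.09°.
There are 2l+1 = 11 values of m_l.
|L| = ℏ√(5·6) = √30 ℏ ≈ 5.477ℏ.

θ_min ≈ 24.09°; 11 values; |L| = √30 ℏ ≈ 5.477ℏ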